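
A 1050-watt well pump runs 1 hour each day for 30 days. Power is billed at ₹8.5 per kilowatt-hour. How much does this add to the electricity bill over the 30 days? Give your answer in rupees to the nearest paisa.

₹267.75

Runtime = 1 h/day × 30 days = 30 h
Energy = 1.05 kW × 30 h = 31.5 kWh
Cost = 31.5 kWh × ₹8.5/kWh = ₹267.75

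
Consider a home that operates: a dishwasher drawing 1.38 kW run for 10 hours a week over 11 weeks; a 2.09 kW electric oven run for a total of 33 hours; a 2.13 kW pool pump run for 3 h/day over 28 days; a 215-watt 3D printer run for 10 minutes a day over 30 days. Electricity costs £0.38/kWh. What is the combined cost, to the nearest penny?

£152.29

dishwasher: Runtime = 10 h/week × 11 weeks = 110 h
dishwasher: 1.38 kW × 110 h = 151.8 kWh
electric oven: 2.09 kW × 33 h = 68.97 kWh
pool pump: Runtime = 3 h/day × 28 days = 84 h
pool pump: 2.13 kW × 84 h = 178.92 kWh
3D printer: Runtime = 10 min × 30 = 300 min = 5 h
3D printer: 0.215 kW × 5 h = 1.075 kWh
Total energy = 400.765 kWh
Cost = 400.765 × £0.38 = £152.29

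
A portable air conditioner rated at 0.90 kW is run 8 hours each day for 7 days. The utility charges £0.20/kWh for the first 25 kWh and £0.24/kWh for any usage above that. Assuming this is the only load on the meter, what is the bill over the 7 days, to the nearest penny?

£11.10

Runtime = 8 h/day × 7 days = 56 h
Energy = 0.9 kW × 56 h = 50.4 kWh
Tier 1 (0–25 kWh): 25 × £0.20 = £5
Above 25 kWh: 25.4 × £0.24 = £6.096
Bill = £11.10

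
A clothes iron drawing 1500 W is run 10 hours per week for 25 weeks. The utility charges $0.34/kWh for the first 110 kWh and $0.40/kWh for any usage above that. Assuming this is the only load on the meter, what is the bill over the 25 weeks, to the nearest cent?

Runtime = 10 h/week × 25 weeks = 250 h
Energy = 1.5 kW × 250 h = 375 kWh
Tier 1 (0–110 kWh): 110 × $0.34 = $37.4
Above 110 kWh: 265 × $0.40 = $106
Bill = $143.40

$143.40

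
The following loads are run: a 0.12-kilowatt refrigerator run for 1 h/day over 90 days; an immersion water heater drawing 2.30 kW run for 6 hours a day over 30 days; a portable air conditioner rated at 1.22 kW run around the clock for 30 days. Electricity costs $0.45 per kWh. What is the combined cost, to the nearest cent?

refrigerator: Runtime = 1 h/day × 90 days = 90 h
refrigerator: 0.12 kW × 90 h = 10.8 kWh
immersion water heater: Runtime = 6 h/day × 30 days = 180 h
immersion water heater: 2.3 kW × 180 h = 414 kWh
portable air conditioner: Runtime = 24 h × 30 = 720 h
portable air conditioner: 1.22 kW × 720 h = 878.4 kWh
Total energy = 1303.2 kWh
Cost = 1303.2 × $0.45 = $586.44

$586.44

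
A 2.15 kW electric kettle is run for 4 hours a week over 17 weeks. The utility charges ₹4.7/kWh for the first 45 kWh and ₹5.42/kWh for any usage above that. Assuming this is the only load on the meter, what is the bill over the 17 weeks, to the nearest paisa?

₹760.00

Runtime = 4 h/week × 17 weeks = 68 h
Energy = 2.15 kW × 68 h = 146.2 kWh
Tier 1 (0–45 kWh): 45 × ₹4.7 = ₹211.5
Above 45 kWh: 101.2 × ₹5.42 = ₹548.504
Bill = ₹760.00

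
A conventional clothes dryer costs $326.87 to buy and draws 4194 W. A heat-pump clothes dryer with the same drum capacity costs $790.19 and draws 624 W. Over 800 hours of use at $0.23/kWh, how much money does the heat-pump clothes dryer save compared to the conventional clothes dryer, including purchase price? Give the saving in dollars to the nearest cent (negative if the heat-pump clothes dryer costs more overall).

$193.56

conventional clothes dryer: $326.87 + (4194/1000) kW × 800 h × $0.23 = $326.87 + $771.696 = $1098.566
heat-pump clothes dryer: $790.19 + (624/1000) kW × 800 h × $0.23 = $790.19 + $114.816 = $905.006
Saving = $1098.566 − $905.006 = $193.56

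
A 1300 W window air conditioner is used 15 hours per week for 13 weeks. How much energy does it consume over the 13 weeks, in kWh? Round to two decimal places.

Runtime = 15 h/week × 13 weeks = 195 h
Energy = 1.3 kW × 195 h = 253.5 kWh

253.50 kWh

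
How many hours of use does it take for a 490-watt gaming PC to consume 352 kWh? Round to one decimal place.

718.4 h

Hours = 352 kWh ÷ 0.49 kW = 718.4 h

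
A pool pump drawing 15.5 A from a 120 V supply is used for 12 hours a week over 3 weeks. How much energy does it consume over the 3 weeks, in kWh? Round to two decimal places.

Power = 15.5 A × 120 V = 1860 W = 1.86 kW
Runtime = 12 h/week × 3 weeks = 36 h
Energy = 1.86 kW × 36 h = 66.96 kWh

66.96 kWh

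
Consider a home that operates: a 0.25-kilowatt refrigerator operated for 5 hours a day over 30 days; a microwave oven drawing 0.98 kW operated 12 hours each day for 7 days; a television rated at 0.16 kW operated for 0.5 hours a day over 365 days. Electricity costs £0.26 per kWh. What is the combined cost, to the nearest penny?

refrigerator: Runtime = 5 h/day × 30 days = 150 h
refrigerator: 0.25 kW × 150 h = 37.5 kWh
microwave oven: Runtime = 12 h/day × 7 days = 84 h
microwave oven: 0.98 kW × 84 h = 82.32 kWh
television: Runtime = 0.5 h/day × 365 days = 182.5 h
television: 0.16 kW × 182.5 h = 29.2 kWh
Total energy = 149.02 kWh
Cost = 149.02 × £0.26 = £38.75

£38.75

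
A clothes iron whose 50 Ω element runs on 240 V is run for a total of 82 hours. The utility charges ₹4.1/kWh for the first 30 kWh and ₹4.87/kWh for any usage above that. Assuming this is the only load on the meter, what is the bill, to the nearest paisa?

₹436.94

Power = V²/R = 240²/50 = 1152 W = 1.152 kW
Energy = 1.152 kW × 82 h = 94.464 kWh
Tier 1 (0–30 kWh): 30 × ₹4.1 = ₹123
Above 30 kWh: 64.464 × ₹4.87 = ₹313.93968
Bill = ₹436.94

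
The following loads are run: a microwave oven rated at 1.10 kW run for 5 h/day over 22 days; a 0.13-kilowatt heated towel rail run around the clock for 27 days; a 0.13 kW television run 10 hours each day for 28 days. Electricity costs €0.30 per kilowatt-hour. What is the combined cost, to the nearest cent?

€72.49

microwave oven: Runtime = 5 h/day × 22 days = 110 h
microwave oven: 1.1 kW × 110 h = 121 kWh
heated towel rail: Runtime = 24 h × 27 = 648 h
heated towel rail: 0.13 kW × 648 h = 84.24 kWh
television: Runtime = 10 h/day × 28 days = 280 h
television: 0.13 kW × 280 h = 36.4 kWh
Total energy = 241.64 kWh
Cost = 241.64 × €0.30 = €72.49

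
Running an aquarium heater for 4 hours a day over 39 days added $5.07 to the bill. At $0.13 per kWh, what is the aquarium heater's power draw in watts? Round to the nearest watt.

250 W

Energy = $5.07 ÷ $0.13/kWh = 39 kWh
Runtime = 4 h/day × 39 days = 156 h
Power = 39 kWh ÷ 156 h = 0.25 kW = 250 W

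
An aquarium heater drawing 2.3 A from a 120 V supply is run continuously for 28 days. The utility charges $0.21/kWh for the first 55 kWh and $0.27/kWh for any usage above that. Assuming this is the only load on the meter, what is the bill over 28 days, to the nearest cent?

$46.78

Power = 2.3 A × 120 V = 276 W = 0.276 kW
Runtime = 24 h × 28 = 672 h
Energy = 0.276 kW × 672 h = 185.472 kWh
Tier 1 (0–55 kWh): 55 × $0.21 = $11.55
Above 55 kWh: 130.472 × $0.27 = $35.22744
Bill = $46.78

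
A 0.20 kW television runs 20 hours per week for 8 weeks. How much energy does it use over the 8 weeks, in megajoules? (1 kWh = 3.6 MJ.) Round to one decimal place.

115.2 MJ

Runtime = 20 h/week × 8 weeks = 160 h
Energy = 0.2 kW × 160 h = 32 kWh
= 32 × 3.6 MJ = 115.2 MJ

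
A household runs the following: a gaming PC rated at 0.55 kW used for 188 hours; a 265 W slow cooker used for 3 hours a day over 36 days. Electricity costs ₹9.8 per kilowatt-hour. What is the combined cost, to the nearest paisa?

₹1293.80

gaming PC: 0.55 kW × 188 h = 103.4 kWh
slow cooker: Runtime = 3 h/day × 36 days = 108 h
slow cooker: 0.265 kW × 108 h = 28.62 kWh
Total energy = 132.02 kWh
Cost = 132.02 × ₹9.8 = ₹1293.80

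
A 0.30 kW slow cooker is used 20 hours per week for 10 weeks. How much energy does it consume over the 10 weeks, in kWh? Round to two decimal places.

60.00 kWh

Runtime = 20 h/week × 10 weeks = 200 h
Energy = 0.3 kW × 200 h = 60 kWh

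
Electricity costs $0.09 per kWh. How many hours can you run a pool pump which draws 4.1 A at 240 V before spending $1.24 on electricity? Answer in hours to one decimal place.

14.0 h

Power = 4.1 A × 240 V = 984 W = 0.984 kW
Energy available = $1.24 ÷ $0.09/kWh = 13.7778 kWh
Hours = 13.7778 kWh ÷ 0.984 kW = 14.0 h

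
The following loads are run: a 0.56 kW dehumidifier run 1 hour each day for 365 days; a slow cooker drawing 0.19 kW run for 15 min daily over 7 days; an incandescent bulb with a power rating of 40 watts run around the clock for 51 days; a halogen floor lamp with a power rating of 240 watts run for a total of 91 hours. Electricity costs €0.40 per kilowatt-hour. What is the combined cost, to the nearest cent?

€110.21

dehumidifier: Runtime = 1 h/day × 365 days = 365 h
dehumidifier: 0.56 kW × 365 h = 204.4 kWh
slow cooker: Runtime = 15 min × 7 = 105 min = 1.75 h
slow cooker: 0.19 kW × 1.75 h = 0.3325 kWh
incandescent bulb: Runtime = 24 h × 51 = 1224 h
incandescent bulb: 0.04 kW × 1224 h = 48.96 kWh
halogen floor lamp: 0.24 kW × 91 h = 21.84 kWh
Total energy = 275.5325 kWh
Cost = 275.5325 × €0.40 = €110.21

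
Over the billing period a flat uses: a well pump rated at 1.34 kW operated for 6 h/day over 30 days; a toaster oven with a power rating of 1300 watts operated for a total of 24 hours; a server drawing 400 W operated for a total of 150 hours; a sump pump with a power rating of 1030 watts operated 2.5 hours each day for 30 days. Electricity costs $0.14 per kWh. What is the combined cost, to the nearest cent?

well pump: Runtime = 6 h/day × 30 days = 180 h
well pump: 1.34 kW × 180 h = 241.2 kWh
toaster oven: 1.3 kW × 24 h = 31.2 kWh
server: 0.4 kW × 150 h = 60 kWh
sump pump: Runtime = 2.5 h/day × 30 days = 75 h
sump pump: 1.03 kW × 75 h = 77.25 kWh
Total energy = 409.65 kWh
Cost = 409.65 × $0.14 = $57.35

$57.35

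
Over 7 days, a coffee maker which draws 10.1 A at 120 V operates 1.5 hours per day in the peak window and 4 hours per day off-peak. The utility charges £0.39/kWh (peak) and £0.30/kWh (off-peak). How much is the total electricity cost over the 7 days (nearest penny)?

Power = 10.1 A × 120 V = 1212 W = 1.212 kW
Peak energy = 1.212 kW × 1.5 h × 7 = 12.726 kWh
Off-peak energy = 1.212 kW × 4 h × 7 = 33.936 kWh
Cost = 12.726 × £0.39 + 33.936 × £0.30 = £4.96314 + £10.1808 = £15.14

£15.14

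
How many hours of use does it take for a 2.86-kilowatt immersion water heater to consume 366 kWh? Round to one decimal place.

Hours = 366 kWh ÷ 2.86 kW = 128.0 h

128.0 h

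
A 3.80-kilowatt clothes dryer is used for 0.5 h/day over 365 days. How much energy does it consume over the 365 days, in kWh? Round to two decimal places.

Runtime = 0.5 h/day × 365 days = 182.5 h
Energy = 3.8 kW × 182.5 h = 693.5 kWh

693.50 kWh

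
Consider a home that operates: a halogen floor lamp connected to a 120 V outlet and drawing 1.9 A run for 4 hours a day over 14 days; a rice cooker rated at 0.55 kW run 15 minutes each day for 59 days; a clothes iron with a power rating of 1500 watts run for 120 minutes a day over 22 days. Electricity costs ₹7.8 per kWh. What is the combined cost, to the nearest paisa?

₹677.67

halogen floor lamp: Power = 1.9 A × 120 V = 228 W = 0.228 kW
halogen floor lamp: Runtime = 4 h/day × 14 days = 56 h
halogen floor lamp: 0.228 kW × 56 h = 12.768 kWh
rice cooker: Runtime = 15 min × 59 = 885 min = 14.75 h
rice cooker: 0.55 kW × 14.75 h = 8.1125 kWh
clothes iron: Runtime = 120 min × 22 = 2640 min = 44 h
clothes iron: 1.5 kW × 44 h = 66 kWh
Total energy = 86.8805 kWh
Cost = 86.8805 × ₹7.8 = ₹677.67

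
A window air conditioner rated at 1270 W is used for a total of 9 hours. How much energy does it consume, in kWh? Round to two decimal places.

11.43 kWh

Energy = 1.27 kW × 9 h = 11.43 kWh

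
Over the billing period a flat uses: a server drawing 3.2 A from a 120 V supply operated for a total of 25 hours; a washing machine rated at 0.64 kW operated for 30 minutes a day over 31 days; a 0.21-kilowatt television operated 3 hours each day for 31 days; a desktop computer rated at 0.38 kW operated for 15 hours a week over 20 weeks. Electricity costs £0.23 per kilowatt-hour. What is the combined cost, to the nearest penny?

£35.20

server: Power = 3.2 A × 120 V = 384 W = 0.384 kW
server: 0.384 kW × 25 h = 9.6 kWh
washing machine: Runtime = 30 min × 31 = 930 min = 15.5 h
washing machine: 0.64 kW × 15.5 h = 9.92 kWh
television: Runtime = 3 h/day × 31 days = 93 h
television: 0.21 kW × 93 h = 19.53 kWh
desktop computer: Runtime = 15 h/week × 20 weeks = 300 h
desktop computer: 0.38 kW × 300 h = 114 kWh
Total energy = 153.05 kWh
Cost = 153.05 × £0.23 = £35.20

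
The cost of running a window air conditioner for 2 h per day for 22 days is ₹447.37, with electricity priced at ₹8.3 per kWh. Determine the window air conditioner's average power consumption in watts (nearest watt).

1225 W

Energy = ₹447.37 ÷ ₹8.3/kWh = 53.9 kWh
Runtime = 2 h/day × 22 days = 44 h
Power = 53.9 kWh ÷ 44 h = 1.225 kW = 1225 W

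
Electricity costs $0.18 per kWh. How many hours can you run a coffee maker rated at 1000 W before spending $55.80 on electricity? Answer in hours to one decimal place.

Energy available = $55.80 ÷ $0.18/kWh = 310 kWh
Hours = 310 kWh ÷ 1 kW = 310.0 h

310.0 h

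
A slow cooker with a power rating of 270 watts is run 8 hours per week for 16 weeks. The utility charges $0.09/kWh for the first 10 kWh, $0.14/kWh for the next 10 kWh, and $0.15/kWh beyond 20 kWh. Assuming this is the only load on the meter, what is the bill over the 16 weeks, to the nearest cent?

Runtime = 8 h/week × 16 weeks = 128 h
Energy = 0.27 kW × 128 h = 34.56 kWh
Tier 1 (0–10 kWh): 10 × $0.09 = $0.9
Tier 2 (10–20 kWh): 10 × $0.14 = $1.4
Above 20 kWh: 14.56 × $0.15 = $2.184
Bill = $4.48

$4.48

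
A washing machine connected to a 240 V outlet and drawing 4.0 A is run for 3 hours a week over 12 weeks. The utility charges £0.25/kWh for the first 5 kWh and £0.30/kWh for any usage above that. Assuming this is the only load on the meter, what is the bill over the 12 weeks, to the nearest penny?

£10.12

Power = 4.0 A × 240 V = 960 W = 0.96 kW
Runtime = 3 h/week × 12 weeks = 36 h
Energy = 0.96 kW × 36 h = 34.56 kWh
Tier 1 (0–5 kWh): 5 × £0.25 = £1.25
Above 5 kWh: 29.56 × £0.30 = £8.868
Bill = £10.12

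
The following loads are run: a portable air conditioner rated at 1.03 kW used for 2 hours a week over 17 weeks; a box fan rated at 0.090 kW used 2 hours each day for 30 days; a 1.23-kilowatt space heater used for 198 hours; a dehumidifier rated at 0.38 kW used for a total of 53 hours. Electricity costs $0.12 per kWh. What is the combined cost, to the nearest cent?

$36.49

portable air conditioner: Runtime = 2 h/week × 17 weeks = 34 h
portable air conditioner: 1.03 kW × 34 h = 35.02 kWh
box fan: Runtime = 2 h/day × 30 days = 60 h
box fan: 0.09 kW × 60 h = 5.4 kWh
space heater: 1.23 kW × 198 h = 243.54 kWh
dehumidifier: 0.38 kW × 53 h = 20.14 kWh
Total energy = 304.1 kWh
Cost = 304.1 × $0.12 = $36.49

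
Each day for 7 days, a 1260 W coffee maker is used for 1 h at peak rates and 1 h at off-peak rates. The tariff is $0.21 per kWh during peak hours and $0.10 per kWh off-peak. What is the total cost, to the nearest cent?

Peak energy = 1.26 kW × 1 h × 7 = 8.82 kWh
Off-peak energy = 1.26 kW × 1 h × 7 = 8.82 kWh
Cost = 8.82 × $0.21 + 8.82 × $0.10 = $1.8522 + $0.882 = $2.73

$2.73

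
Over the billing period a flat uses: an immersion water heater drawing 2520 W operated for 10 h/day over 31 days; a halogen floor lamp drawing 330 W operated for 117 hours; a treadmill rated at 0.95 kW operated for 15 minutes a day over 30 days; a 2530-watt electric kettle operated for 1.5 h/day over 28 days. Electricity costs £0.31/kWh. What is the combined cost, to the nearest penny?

immersion water heater: Runtime = 10 h/day × 31 days = 310 h
immersion water heater: 2.52 kW × 310 h = 781.2 kWh
halogen floor lamp: 0.33 kW × 117 h = 38.61 kWh
treadmill: Runtime = 15 min × 30 = 450 min = 7.5 h
treadmill: 0.95 kW × 7.5 h = 7.125 kWh
electric kettle: Runtime = 1.5 h/day × 28 days = 42 h
electric kettle: 2.53 kW × 42 h = 106.26 kWh
Total energy = 933.195 kWh
Cost = 933.195 × £0.31 = £289.29

£289.29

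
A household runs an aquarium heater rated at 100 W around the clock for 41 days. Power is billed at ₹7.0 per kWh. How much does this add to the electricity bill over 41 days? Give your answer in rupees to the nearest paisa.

₹688.80

Runtime = 24 h × 41 = 984 h
Energy = 0.1 kW × 984 h = 98.4 kWh
Cost = 98.4 kWh × ₹7.0/kWh = ₹688.80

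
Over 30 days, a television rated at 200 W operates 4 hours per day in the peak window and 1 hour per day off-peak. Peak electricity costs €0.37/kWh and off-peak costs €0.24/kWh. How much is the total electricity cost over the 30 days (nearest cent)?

€10.32

Peak energy = 0.2 kW × 4 h × 30 = 24 kWh
Off-peak energy = 0.2 kW × 1 h × 30 = 6 kWh
Cost = 24 × €0.37 + 6 × €0.24 = €8.88 + €1.44 = €10.32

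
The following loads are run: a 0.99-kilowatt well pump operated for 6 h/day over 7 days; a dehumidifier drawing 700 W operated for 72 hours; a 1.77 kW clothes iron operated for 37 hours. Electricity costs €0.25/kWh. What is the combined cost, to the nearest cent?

€39.37

well pump: Runtime = 6 h/day × 7 days = 42 h
well pump: 0.99 kW × 42 h = 41.58 kWh
dehumidifier: 0.7 kW × 72 h = 50.4 kWh
clothes iron: 1.77 kW × 37 h = 65.49 kWh
Total energy = 157.47 kWh
Cost = 157.47 × €0.25 = €39.37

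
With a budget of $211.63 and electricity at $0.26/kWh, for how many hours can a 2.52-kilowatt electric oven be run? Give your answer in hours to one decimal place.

Energy available = $211.63 ÷ $0.26/kWh = 813.9615 kWh
Hours = 813.9615 kWh ÷ 2.52 kW = 323.0 h

323.0 h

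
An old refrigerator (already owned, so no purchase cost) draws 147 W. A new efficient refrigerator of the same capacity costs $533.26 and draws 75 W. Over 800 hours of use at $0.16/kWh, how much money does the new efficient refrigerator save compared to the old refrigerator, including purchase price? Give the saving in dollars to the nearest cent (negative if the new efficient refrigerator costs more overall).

old refrigerator: $0.00 + (147/1000) kW × 800 h × $0.16 = $0.00 + $18.816 = $18.816
new efficient refrigerator: $533.26 + (75/1000) kW × 800 h × $0.16 = $533.26 + $9.6 = $542.86
Saving = $18.816 − $542.86 = −$524.044 → -$524.04

-$524.04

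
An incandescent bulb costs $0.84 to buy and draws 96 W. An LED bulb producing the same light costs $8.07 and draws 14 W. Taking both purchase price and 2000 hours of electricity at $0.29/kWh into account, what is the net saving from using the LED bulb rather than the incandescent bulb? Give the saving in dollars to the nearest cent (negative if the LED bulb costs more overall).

$40.33

incandescent bulb: $0.84 + (96/1000) kW × 2000 h × $0.29 = $0.84 + $55.68 = $56.52
LED bulb: $8.07 + (14/1000) kW × 2000 h × $0.29 = $8.07 + $8.12 = $16.19
Saving = $56.52 − $16.19 = $40.33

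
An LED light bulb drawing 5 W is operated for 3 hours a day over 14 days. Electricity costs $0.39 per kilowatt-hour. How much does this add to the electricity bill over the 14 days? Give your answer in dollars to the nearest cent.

Runtime = 3 h/day × 14 days = 42 h
Energy = 0.005 kW × 42 h = 0.21 kWh
Cost = 0.21 kWh × $0.39/kWh = $0.08

$0.08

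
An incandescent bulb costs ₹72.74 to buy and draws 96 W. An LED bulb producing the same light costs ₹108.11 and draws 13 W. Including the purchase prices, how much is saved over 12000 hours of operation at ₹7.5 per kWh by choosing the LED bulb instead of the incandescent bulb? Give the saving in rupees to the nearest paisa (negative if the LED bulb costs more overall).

incandescent bulb: ₹72.74 + (96/1000) kW × 12000 h × ₹7.5 = ₹72.74 + ₹8640 = ₹8712.74
LED bulb: ₹108.11 + (13/1000) kW × 12000 h × ₹7.5 = ₹108.11 + ₹1170 = ₹1278.11
Saving = ₹8712.74 − ₹1278.11 = ₹7434.63

₹7434.63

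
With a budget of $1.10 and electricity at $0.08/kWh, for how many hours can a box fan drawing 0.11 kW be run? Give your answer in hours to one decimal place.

125.0 h

Energy available = $1.10 ÷ $0.08/kWh = 13.75 kWh
Hours = 13.75 kWh ÷ 0.11 kW = 125.0 h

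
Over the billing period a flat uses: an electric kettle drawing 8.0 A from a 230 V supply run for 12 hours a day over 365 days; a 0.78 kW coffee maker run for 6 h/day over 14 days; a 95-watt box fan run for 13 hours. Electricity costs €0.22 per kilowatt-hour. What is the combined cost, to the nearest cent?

€1787.71

electric kettle: Power = 8.0 A × 230 V = 1840 W = 1.84 kW
electric kettle: Runtime = 12 h/day × 365 days = 4380 h
electric kettle: 1.84 kW × 4380 h = 8059.2 kWh
coffee maker: Runtime = 6 h/day × 14 days = 84 h
coffee maker: 0.78 kW × 84 h = 65.52 kWh
box fan: 0.095 kW × 13 h = 1.235 kWh
Total energy = 8125.955 kWh
Cost = 8125.955 × €0.22 = €1787.71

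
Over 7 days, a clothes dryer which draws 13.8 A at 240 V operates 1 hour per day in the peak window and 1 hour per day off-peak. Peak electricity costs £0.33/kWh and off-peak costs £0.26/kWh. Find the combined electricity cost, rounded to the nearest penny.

Power = 13.8 A × 240 V = 3312 W = 3.312 kW
Peak energy = 3.312 kW × 1 h × 7 = 23.184 kWh
Off-peak energy = 3.312 kW × 1 h × 7 = 23.184 kWh
Cost = 23.184 × £0.33 + 23.184 × £0.26 = £7.65072 + £6.02784 = £13.68

£13.68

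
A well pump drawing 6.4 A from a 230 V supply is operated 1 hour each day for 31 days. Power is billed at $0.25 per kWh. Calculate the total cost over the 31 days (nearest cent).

Power = 6.4 A × 230 V = 1472 W = 1.472 kW
Runtime = 1 h/day × 31 days = 31 h
Energy = 1.472 kW × 31 h = 45.632 kWh
Cost = 45.632 kWh × $0.25/kWh = $11.41

$11.41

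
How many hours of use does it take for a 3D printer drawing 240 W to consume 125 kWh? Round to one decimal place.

Hours = 125 kWh ÷ 0.24 kW = 520.8 h

520.8 h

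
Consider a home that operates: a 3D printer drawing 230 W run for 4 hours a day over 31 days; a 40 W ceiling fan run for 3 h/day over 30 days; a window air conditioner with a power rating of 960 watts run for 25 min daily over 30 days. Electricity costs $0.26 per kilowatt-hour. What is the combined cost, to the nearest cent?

$11.47

3D printer: Runtime = 4 h/day × 31 days = 124 h
3D printer: 0.23 kW × 124 h = 28.52 kWh
ceiling fan: Runtime = 3 h/day × 30 days = 90 h
ceiling fan: 0.04 kW × 90 h = 3.6 kWh
window air conditioner: Runtime = 25 min × 30 = 750 min = 12.5 h
window air conditioner: 0.96 kW × 12.5 h = 12 kWh
Total energy = 44.12 kWh
Cost = 44.12 × $0.26 = $11.47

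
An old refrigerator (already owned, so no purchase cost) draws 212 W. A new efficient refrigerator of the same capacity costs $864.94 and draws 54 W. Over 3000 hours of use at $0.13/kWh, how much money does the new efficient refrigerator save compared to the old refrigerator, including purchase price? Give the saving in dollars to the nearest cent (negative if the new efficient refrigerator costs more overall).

-$803.32

old refrigerator: $0.00 + (212/1000) kW × 3000 h × $0.13 = $0.00 + $82.68 = $82.68
new efficient refrigerator: $864.94 + (54/1000) kW × 3000 h × $0.13 = $864.94 + $21.06 = $886
Saving = $82.68 − $886 = −$803.32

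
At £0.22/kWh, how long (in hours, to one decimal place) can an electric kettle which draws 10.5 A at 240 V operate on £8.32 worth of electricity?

Power = 10.5 A × 240 V = 2520 W = 2.52 kW
Energy available = £8.32 ÷ £0.22/kWh = 37.8182 kWh
Hours = 37.8182 kWh ÷ 2.52 kW = 15.0 h

15.0 h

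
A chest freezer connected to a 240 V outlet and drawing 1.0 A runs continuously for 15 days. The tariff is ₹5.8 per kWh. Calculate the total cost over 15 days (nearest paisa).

₹501.12

Power = 1.0 A × 240 V = 240 W = 0.24 kW
Runtime = 24 h × 15 = 360 h
Energy = 0.24 kW × 360 h = 86.4 kWh
Cost = 86.4 kWh × ₹5.8/kWh = ₹501.12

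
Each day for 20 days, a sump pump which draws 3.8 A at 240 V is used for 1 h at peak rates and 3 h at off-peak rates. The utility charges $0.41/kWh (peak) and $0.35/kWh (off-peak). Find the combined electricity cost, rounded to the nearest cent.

Power = 3.8 A × 240 V = 912 W = 0.912 kW
Peak energy = 0.912 kW × 1 h × 20 = 18.24 kWh
Off-peak energy = 0.912 kW × 3 h × 20 = 54.72 kWh
Cost = 18.24 × $0.41 + 54.72 × $0.35 = $7.4784 + $19.152 = $26.63

$26.63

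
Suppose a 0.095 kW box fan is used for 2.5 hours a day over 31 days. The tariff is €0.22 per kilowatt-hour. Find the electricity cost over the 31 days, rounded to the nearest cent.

Runtime = 2.5 h/day × 31 days = 77.5 h
Energy = 0.095 kW × 77.5 h = 7.3625 kWh
Cost = 7.3625 kWh × €0.22/kWh = €1.62

€1.62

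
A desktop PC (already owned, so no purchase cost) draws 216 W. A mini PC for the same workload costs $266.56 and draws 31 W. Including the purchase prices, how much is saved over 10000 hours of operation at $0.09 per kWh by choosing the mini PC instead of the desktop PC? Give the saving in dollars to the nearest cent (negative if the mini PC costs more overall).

-$100.06

desktop PC: $0.00 + (216/1000) kW × 10000 h × $0.09 = $0.00 + $194.4 = $194.4
mini PC: $266.56 + (31/1000) kW × 10000 h × $0.09 = $266.56 + $27.9 = $294.46
Saving = $194.4 − $294.46 = −$100.06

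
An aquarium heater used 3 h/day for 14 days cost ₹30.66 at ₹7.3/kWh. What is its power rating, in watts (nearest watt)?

100 W

Energy = ₹30.66 ÷ ₹7.3/kWh = 4.2 kWh
Runtime = 3 h/day × 14 days = 42 h
Power = 4.2 kWh ÷ 42 h = 0.1 kW = 100 W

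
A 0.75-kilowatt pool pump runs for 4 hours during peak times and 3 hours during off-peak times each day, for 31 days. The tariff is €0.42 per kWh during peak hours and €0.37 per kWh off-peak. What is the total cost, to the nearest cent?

Peak energy = 0.75 kW × 4 h × 31 = 93 kWh
Off-peak energy = 0.75 kW × 3 h × 31 = 69.75 kWh
Cost = 93 × €0.42 + 69.75 × €0.37 = €39.06 + €25.8075 = €64.87

€64.87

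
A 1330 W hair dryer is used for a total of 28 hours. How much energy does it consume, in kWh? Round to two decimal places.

37.24 kWh

Energy = 1.33 kW × 28 h = 37.24 kWh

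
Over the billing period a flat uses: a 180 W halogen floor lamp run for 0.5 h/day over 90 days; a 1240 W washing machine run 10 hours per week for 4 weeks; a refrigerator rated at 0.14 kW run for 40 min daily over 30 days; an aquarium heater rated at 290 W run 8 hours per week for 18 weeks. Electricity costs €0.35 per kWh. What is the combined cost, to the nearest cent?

€35.79

halogen floor lamp: Runtime = 0.5 h/day × 90 days = 45 h
halogen floor lamp: 0.18 kW × 45 h = 8.1 kWh
washing machine: Runtime = 10 h/week × 4 weeks = 40 h
washing machine: 1.24 kW × 40 h = 49.6 kWh
refrigerator: Runtime = 40 min × 30 = 1200 min = 20 h
refrigerator: 0.14 kW × 20 h = 2.8 kWh
aquarium heater: Runtime = 8 h/week × 18 weeks = 144 h
aquarium heater: 0.29 kW × 144 h = 41.76 kWh
Total energy = 102.26 kWh
Cost = 102.26 × €0.35 = €35.79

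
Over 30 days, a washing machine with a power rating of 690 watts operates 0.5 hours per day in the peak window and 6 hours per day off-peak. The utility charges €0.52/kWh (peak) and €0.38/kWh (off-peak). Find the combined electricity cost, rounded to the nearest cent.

€52.58

Peak energy = 0.69 kW × 0.5 h × 30 = 10.35 kWh
Off-peak energy = 0.69 kW × 6 h × 30 = 124.2 kWh
Cost = 10.35 × €0.52 + 124.2 × €0.38 = €5.382 + €47.196 = €52.58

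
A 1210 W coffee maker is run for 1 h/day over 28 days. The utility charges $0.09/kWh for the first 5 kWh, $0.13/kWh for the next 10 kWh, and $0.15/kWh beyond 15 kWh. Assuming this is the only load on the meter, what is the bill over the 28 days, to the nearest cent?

$4.58

Runtime = 1 h/day × 28 days = 28 h
Energy = 1.21 kW × 28 h = 33.88 kWh
Tier 1 (0–5 kWh): 5 × $0.09 = $0.45
Tier 2 (5–15 kWh): 10 × $0.13 = $1.3
Above 15 kWh: 18.88 × $0.15 = $2.832
Bill = $4.58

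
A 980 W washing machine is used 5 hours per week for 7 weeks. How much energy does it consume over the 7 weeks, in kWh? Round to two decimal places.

Runtime = 5 h/week × 7 weeks = 35 h
Energy = 0.98 kW × 35 h = 34.3 kWh

34.30 kWh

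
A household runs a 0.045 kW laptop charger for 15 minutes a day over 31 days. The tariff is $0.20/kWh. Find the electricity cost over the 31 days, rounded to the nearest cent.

Runtime = 15 min × 31 = 465 min = 7.75 h
Energy = 0.045 kW × 7.75 h = 0.34875 kWh
Cost = 0.34875 kWh × $0.20/kWh = $0.07

$0.07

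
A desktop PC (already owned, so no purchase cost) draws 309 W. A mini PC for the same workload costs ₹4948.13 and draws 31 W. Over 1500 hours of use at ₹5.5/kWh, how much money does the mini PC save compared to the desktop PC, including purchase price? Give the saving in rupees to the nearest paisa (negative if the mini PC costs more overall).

-₹2654.63

desktop PC: ₹0.00 + (309/1000) kW × 1500 h × ₹5.5 = ₹0.00 + ₹2549.25 = ₹2549.25
mini PC: ₹4948.13 + (31/1000) kW × 1500 h × ₹5.5 = ₹4948.13 + ₹255.75 = ₹5203.88
Saving = ₹2549.25 − ₹5203.88 = −₹2654.63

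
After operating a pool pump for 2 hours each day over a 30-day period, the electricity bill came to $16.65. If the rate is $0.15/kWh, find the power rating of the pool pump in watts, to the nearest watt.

1850 W

Energy = $16.65 ÷ $0.15/kWh = 111 kWh
Runtime = 2 h/day × 30 days = 60 h
Power = 111 kWh ÷ 60 h = 1.85 kW = 1850 W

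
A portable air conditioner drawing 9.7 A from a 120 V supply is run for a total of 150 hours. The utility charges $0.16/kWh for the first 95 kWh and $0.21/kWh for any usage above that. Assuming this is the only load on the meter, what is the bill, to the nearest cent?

Power = 9.7 A × 120 V = 1164 W = 1.164 kW
Energy = 1.164 kW × 150 h = 174.6 kWh
Tier 1 (0–95 kWh): 95 × $0.16 = $15.2
Above 95 kWh: 79.6 × $0.21 = $16.716
Bill = $31.92

$31.92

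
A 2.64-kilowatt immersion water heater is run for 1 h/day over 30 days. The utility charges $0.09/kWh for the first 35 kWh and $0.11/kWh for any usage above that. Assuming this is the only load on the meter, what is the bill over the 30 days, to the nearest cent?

$8.01

Runtime = 1 h/day × 30 days = 30 h
Energy = 2.64 kW × 30 h = 79.2 kWh
Tier 1 (0–35 kWh): 35 × $0.09 = $3.15
Above 35 kWh: 44.2 × $0.11 = $4.862
Bill = $8.01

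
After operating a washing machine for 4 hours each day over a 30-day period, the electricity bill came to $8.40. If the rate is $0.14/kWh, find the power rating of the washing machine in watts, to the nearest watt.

500 W

Energy = $8.40 ÷ $0.14/kWh = 60 kWh
Runtime = 4 h/day × 30 days = 120 h
Power = 60 kWh ÷ 120 h = 0.5 kW = 500 W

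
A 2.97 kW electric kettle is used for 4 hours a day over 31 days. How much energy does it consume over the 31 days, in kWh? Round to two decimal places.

368.28 kWh

Runtime = 4 h/day × 31 days = 124 h
Energy = 2.97 kW × 124 h = 368.28 kWh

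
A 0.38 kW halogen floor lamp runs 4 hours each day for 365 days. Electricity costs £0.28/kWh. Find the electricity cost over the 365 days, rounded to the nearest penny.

Runtime = 4 h/day × 365 days = 1460 h
Energy = 0.38 kW × 1460 h = 554.8 kWh
Cost = 554.8 kWh × £0.28/kWh = £155.34

£155.34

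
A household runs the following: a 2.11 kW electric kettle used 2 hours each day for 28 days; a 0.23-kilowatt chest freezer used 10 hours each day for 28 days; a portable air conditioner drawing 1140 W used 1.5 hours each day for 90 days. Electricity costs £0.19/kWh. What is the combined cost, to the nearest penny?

electric kettle: Runtime = 2 h/day × 28 days = 56 h
electric kettle: 2.11 kW × 56 h = 118.16 kWh
chest freezer: Runtime = 10 h/day × 28 days = 280 h
chest freezer: 0.23 kW × 280 h = 64.4 kWh
portable air conditioner: Runtime = 1.5 h/day × 90 days = 135 h
portable air conditioner: 1.14 kW × 135 h = 153.9 kWh
Total energy = 336.46 kWh
Cost = 336.46 × £0.19 = £63.93

£63.93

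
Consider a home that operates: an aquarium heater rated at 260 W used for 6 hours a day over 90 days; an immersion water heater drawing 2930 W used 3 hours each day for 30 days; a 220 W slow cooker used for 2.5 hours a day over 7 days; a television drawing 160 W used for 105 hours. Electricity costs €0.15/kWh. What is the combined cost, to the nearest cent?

€63.71

aquarium heater: Runtime = 6 h/day × 90 days = 540 h
aquarium heater: 0.26 kW × 540 h = 140.4 kWh
immersion water heater: Runtime = 3 h/day × 30 days = 90 h
immersion water heater: 2.93 kW × 90 h = 263.7 kWh
slow cooker: Runtime = 2.5 h/day × 7 days = 17.5 h
slow cooker: 0.22 kW × 17.5 h = 3.85 kWh
television: 0.16 kW × 105 h = 16.8 kWh
Total energy = 424.75 kWh
Cost = 424.75 × €0.15 = €63.71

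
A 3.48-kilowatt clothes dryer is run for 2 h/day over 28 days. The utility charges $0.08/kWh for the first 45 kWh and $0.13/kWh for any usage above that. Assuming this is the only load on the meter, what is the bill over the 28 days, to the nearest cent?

$23.08

Runtime = 2 h/day × 28 days = 56 h
Energy = 3.48 kW × 56 h = 194.88 kWh
Tier 1 (0–45 kWh): 45 × $0.08 = $3.6
Above 45 kWh: 149.88 × $0.13 = $19.4844
Bill = $23.08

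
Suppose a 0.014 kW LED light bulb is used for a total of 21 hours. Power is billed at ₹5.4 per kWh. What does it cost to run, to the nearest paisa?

Energy = 0.014 kW × 21 h = 0.294 kWh
Cost = 0.294 kWh × ₹5.4/kWh = ₹1.59

₹1.59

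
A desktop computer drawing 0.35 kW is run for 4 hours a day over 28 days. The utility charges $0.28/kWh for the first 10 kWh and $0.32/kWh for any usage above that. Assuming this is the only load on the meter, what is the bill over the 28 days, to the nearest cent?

$12.14

Runtime = 4 h/day × 28 days = 112 h
Energy = 0.35 kW × 112 h = 39.2 kWh
Tier 1 (0–10 kWh): 10 × $0.28 = $2.8
Above 10 kWh: 29.2 × $0.32 = $9.344
Bill = $12.14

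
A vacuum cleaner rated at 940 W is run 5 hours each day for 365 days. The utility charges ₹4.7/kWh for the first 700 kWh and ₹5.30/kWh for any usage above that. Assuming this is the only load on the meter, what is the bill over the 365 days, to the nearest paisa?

₹8672.15

Runtime = 5 h/day × 365 days = 1825 h
Energy = 0.94 kW × 1825 h = 1715.5 kWh
Tier 1 (0–700 kWh): 700 × ₹4.7 = ₹3290
Above 700 kWh: 1015.5 × ₹5.30 = ₹5382.15
Bill = ₹8672.15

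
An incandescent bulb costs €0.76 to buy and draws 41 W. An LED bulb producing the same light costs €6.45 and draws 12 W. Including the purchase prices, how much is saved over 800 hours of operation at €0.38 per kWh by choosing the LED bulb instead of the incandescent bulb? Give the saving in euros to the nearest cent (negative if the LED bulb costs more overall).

incandescent bulb: €0.76 + (41/1000) kW × 800 h × €0.38 = €0.76 + €12.464 = €13.224
LED bulb: €6.45 + (12/1000) kW × 800 h × €0.38 = €6.45 + €3.648 = €10.098
Saving = €13.224 − €10.098 = €3.126 → €3.13

€3.13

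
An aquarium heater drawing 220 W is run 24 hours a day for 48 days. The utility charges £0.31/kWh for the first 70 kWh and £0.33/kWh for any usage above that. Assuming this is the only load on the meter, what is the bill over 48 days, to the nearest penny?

£82.24

Runtime = 24 h × 48 = 1152 h
Energy = 0.22 kW × 1152 h = 253.44 kWh
Tier 1 (0–70 kWh): 70 × £0.31 = £21.7
Above 70 kWh: 183.44 × £0.33 = £60.5352
Bill = £82.24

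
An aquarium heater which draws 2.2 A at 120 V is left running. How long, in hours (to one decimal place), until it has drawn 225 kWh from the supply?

Power = 2.2 A × 120 V = 264 W = 0.264 kW
Hours = 225 kWh ÷ 0.264 kW = 852.3 h

852.3 h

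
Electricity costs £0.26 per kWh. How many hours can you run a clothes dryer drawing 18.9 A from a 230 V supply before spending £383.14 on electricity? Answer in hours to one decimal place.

Power = 18.9 A × 230 V = 4347 W = 4.347 kW
Energy available = £383.14 ÷ £0.26/kWh = 1473.6154 kWh
Hours = 1473.6154 kWh ÷ 4.347 kW = 339.0 h

339.0 h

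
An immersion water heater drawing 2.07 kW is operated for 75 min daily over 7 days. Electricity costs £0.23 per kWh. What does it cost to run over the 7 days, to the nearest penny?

Runtime = 75 min × 7 = 525 min = 8.75 h
Energy = 2.07 kW × 8.75 h = 18.1125 kWh
Cost = 18.1125 kWh × £0.23/kWh = £4.17

£4.17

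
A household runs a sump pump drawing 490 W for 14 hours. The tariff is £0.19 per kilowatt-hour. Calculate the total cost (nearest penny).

£1.30

Energy = 0.49 kW × 14 h = 6.86 kWh
Cost = 6.86 kWh × £0.19/kWh = £1.30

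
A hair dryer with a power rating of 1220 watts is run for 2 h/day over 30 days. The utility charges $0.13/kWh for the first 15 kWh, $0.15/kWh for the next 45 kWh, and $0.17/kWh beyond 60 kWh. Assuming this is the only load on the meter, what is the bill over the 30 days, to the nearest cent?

Runtime = 2 h/day × 30 days = 60 h
Energy = 1.22 kW × 60 h = 73.2 kWh
Tier 1 (0–15 kWh): 15 × $0.13 = $1.95
Tier 2 (15–60 kWh): 45 × $0.15 = $6.75
Above 60 kWh: 13.2 × $0.17 = $2.244
Bill = $10.94

$10.94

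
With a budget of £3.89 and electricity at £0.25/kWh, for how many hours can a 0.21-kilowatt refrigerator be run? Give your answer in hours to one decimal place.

Energy available = £3.89 ÷ £0.25/kWh = 15.56 kWh
Hours = 15.56 kWh ÷ 0.21 kW = 74.1 h

74.1 h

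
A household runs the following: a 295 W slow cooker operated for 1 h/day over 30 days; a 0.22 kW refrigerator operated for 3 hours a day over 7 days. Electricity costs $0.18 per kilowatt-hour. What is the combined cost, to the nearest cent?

$2.42

slow cooker: Runtime = 1 h/day × 30 days = 30 h
slow cooker: 0.295 kW × 30 h = 8.85 kWh
refrigerator: Runtime = 3 h/day × 7 days = 21 h
refrigerator: 0.22 kW × 21 h = 4.62 kWh
Total energy = 13.47 kWh
Cost = 13.47 × $0.18 = $2.42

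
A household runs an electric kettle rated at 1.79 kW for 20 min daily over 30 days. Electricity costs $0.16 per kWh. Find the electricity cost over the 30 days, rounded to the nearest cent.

$2.86

Runtime = 20 min × 30 = 600 min = 10 h
Energy = 1.79 kW × 10 h = 17.9 kWh
Cost = 17.9 kWh × $0.16/kWh = $2.86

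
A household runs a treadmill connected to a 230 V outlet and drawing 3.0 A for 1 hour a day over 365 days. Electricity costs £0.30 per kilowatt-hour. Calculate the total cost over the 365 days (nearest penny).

£75.56

Power = 3.0 A × 230 V = 690 W = 0.69 kW
Runtime = 1 h/day × 365 days = 365 h
Energy = 0.69 kW × 365 h = 251.85 kWh
Cost = 251.85 kWh × £0.30/kWh = £75.56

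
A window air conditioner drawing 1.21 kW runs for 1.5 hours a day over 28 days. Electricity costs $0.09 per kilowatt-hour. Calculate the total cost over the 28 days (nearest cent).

$4.57

Runtime = 1.5 h/day × 28 days = 42 h
Energy = 1.21 kW × 42 h = 50.82 kWh
Cost = 50.82 kWh × $0.09/kWh = $4.57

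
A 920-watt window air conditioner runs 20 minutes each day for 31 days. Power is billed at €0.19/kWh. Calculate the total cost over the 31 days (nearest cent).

Runtime = 20 min × 31 = 620 min = 10.333333… h
Energy = 0.92 kW × 10.333333… h = 9.506666… kWh
Cost = 9.506666… kWh × €0.19/kWh = €1.81

€1.81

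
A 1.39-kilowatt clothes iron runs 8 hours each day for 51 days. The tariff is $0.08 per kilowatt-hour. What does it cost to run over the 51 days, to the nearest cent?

Runtime = 8 h/day × 51 days = 408 h
Energy = 1.39 kW × 408 h = 567.12 kWh
Cost = 567.12 kWh × $0.08/kWh = $45.37

$45.37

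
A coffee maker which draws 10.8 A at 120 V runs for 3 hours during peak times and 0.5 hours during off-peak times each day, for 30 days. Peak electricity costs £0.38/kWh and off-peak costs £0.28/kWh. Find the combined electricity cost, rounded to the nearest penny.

£49.77

Power = 10.8 A × 120 V = 1296 W = 1.296 kW
Peak energy = 1.296 kW × 3 h × 30 = 116.64 kWh
Off-peak energy = 1.296 kW × 0.5 h × 30 = 19.44 kWh
Cost = 116.64 × £0.38 + 19.44 × £0.28 = £44.3232 + £5.4432 = £49.77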